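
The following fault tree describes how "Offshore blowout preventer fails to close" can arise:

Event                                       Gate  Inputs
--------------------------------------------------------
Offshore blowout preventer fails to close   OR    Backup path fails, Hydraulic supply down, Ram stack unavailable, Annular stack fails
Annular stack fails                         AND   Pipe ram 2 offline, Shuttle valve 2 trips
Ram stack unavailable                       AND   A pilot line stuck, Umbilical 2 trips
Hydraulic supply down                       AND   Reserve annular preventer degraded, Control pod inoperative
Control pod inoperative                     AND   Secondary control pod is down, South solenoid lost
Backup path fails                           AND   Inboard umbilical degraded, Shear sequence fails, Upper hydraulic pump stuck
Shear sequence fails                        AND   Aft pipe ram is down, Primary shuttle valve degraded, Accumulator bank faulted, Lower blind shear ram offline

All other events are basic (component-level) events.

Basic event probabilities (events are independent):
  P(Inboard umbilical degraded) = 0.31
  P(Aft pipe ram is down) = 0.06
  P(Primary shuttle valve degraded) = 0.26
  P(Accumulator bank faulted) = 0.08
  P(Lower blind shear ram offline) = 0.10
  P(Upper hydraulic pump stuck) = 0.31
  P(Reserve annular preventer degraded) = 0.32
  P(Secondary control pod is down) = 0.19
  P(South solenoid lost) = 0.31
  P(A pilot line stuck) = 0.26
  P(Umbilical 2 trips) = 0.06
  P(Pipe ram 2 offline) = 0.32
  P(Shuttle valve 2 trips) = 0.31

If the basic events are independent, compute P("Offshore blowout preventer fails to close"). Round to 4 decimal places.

P(Shear sequence fails) [AND] = 0.06 × 0.26 × 0.08 × 0.10 = 0.000125
P(Backup path fails) [AND] = 0.31 × 0.000125 × 0.31 = 0.000012
P(Control pod inoperative) [AND] = 0.19 × 0.31 = 0.058900
P(Hydraulic supply down) [AND] = 0.32 × 0.058900 = 0.018848
P(Ram stack unavailable) [AND] = 0.26 × 0.06 = 0.015600
P(Annular stack fails) [AND] = 0.32 × 0.31 = 0.099200
P(Offshore blowout preventer fails to close) [OR] = 1 − (1−0.000012) × (1−0.018848) × (1−0.015600) × (1−0.099200) = 0.129976
Rounded to 4 decimal places: P(Offshore blowout preventer fails to close) ≈ 0.1300.

0.1300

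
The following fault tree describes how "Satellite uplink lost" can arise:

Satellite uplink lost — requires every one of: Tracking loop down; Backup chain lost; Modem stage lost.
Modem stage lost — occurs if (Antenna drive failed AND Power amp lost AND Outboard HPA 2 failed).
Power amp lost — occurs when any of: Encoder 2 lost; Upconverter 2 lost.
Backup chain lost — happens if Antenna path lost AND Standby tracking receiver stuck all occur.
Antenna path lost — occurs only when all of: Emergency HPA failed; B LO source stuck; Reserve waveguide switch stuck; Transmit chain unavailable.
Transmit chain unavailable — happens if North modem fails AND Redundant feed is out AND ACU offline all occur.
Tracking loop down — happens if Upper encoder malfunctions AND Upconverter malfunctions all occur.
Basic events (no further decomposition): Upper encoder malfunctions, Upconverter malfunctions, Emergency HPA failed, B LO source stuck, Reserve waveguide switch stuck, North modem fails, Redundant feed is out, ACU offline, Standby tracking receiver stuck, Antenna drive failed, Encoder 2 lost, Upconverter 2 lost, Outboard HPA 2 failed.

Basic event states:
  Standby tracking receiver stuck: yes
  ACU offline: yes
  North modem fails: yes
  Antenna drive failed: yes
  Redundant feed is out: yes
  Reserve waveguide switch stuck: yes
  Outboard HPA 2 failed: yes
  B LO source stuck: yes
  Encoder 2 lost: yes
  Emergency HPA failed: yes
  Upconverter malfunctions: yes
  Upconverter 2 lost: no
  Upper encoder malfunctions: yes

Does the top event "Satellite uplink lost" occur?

Tracking loop down [AND]: Upper encoder malfunctions=occurs, Upconverter malfunctions=occurs → all inputs occur → occurs.
Transmit chain unavailable [AND]: North modem fails=occurs, Redundant feed is out=occurs, ACU offline=occurs → all inputs occur → occurs.
Antenna path lost [AND]: Emergency HPA failed=occurs, B LO source stuck=occurs, Reserve waveguide switch stuck=occurs, Transmit chain unavailable=occurs → all inputs occur → occurs.
Backup chain lost [AND]: Antenna path lost=occurs, Standby tracking receiver stuck=occurs → all inputs occur → occurs.
Power amp lost [OR]: Encoder 2 lost=occurs, Upconverter 2 lost=not → at least one input occurs → occurs.
Modem stage lost [AND]: Antenna drive failed=occurs, Power amp lost=occurs, Outboard HPA 2 failed=occurs → all inputs occur → occurs.
Satellite uplink lost [AND]: Tracking loop down=occurs, Backup chain lost=occurs, Modem stage lost=occurs → all inputs occur → occurs.

Yes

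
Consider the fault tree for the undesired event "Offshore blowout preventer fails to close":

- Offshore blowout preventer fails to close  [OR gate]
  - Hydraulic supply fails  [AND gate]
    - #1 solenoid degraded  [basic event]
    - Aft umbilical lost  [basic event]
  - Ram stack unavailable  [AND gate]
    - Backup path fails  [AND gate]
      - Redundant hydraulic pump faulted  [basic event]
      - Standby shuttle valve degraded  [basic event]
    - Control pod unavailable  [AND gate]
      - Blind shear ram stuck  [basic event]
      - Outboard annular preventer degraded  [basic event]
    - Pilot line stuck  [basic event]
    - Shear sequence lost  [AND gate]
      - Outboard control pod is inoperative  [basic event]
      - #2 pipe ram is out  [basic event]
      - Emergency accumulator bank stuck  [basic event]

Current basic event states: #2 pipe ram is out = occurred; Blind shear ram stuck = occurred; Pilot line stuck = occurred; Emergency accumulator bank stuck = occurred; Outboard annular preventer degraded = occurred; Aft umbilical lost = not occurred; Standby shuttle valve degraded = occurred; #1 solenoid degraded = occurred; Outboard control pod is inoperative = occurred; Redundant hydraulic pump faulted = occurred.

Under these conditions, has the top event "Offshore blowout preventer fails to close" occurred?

Yes

Hydraulic supply fails [AND]: #1 solenoid degraded=occurs, Aft umbilical lost=not → not all inputs occur → does not occur.
Backup path fails [AND]: Redundant hydraulic pump faulted=occurs, Standby shuttle valve degraded=occurs → all inputs occur → occurs.
Control pod unavailable [AND]: Blind shear ram stuck=occurs, Outboard annular preventer degraded=occurs → all inputs occur → occurs.
Shear sequence lost [AND]: Outboard control pod is inoperative=occurs, #2 pipe ram is out=occurs, Emergency accumulator bank stuck=occurs → all inputs occur → occurs.
Ram stack unavailable [AND]: Backup path fails=occurs, Control pod unavailable=occurs, Pilot line stuck=occurs, Shear sequence lost=occurs → all inputs occur → occurs.
Offshore blowout preventer fails to close [OR]: Hydraulic supply fails=not, Ram stack unavailable=occurs → at least one input occurs → occurs.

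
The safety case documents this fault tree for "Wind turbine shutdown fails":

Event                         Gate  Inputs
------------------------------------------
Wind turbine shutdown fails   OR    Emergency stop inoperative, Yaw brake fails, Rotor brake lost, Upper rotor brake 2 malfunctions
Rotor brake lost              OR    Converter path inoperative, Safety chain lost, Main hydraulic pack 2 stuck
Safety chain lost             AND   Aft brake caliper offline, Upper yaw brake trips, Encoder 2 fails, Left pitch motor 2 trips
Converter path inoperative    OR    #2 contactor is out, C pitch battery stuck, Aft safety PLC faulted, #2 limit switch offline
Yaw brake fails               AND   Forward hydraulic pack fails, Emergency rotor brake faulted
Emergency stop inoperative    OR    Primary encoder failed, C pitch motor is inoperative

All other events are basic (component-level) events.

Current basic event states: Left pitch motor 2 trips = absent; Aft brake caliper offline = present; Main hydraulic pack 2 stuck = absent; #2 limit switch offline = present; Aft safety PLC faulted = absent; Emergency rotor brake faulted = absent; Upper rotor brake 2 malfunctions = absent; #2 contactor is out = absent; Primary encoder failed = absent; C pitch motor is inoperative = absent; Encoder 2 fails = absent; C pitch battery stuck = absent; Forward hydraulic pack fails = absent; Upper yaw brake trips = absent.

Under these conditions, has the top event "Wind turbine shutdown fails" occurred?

Emergency stop inoperative [OR]: Primary encoder failed=not, C pitch motor is inoperative=not → no input occurs → does not occur.
Yaw brake fails [AND]: Forward hydraulic pack fails=not, Emergency rotor brake faulted=not → not all inputs occur → does not occur.
Converter path inoperative [OR]: #2 contactor is out=not, C pitch battery stuck=not, Aft safety PLC faulted=not, #2 limit switch offline=occurs → at least one input occurs → occurs.
Safety chain lost [AND]: Aft brake caliper offline=occurs, Upper yaw brake trips=not, Encoder 2 fails=not, Left pitch motor 2 trips=not → not all inputs occur → does not occur.
Rotor brake lost [OR]: Converter path inoperative=occurs, Safety chain lost=not, Main hydraulic pack 2 stuck=not → at least one input occurs → occurs.
Wind turbine shutdown fails [OR]: Emergency stop inoperative=not, Yaw brake fails=not, Rotor brake lost=occurs, Upper rotor brake 2 malfunctions=not → at least one input occurs → occurs.

Yes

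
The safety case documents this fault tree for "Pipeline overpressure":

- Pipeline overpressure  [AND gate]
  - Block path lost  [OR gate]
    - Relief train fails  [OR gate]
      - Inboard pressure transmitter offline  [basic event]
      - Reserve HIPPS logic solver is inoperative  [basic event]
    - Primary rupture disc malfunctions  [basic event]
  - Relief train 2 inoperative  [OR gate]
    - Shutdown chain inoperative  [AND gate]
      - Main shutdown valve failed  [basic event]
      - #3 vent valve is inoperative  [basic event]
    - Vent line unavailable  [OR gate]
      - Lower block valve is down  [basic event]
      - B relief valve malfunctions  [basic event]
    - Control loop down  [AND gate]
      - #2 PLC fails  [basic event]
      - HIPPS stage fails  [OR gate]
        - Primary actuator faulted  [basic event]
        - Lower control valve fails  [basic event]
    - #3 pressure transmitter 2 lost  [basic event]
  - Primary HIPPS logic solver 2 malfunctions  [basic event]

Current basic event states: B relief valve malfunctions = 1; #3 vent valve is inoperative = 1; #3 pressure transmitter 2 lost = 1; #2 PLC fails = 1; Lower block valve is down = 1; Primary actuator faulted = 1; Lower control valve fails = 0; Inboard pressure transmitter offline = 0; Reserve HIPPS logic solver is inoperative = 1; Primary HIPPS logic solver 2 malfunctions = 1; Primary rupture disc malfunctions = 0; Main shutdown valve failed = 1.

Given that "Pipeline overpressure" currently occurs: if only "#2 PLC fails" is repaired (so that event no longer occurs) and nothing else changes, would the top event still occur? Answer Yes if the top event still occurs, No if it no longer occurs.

Counterfactual: set "#2 PLC fails" to not occurred.
Relief train fails [OR]: Inboard pressure transmitter offline=not, Reserve HIPPS logic solver is inoperative=occurs → at least one input occurs → occurs.
Block path lost [OR]: Relief train fails=occurs, Primary rupture disc malfunctions=not → at least one input occurs → occurs.
Shutdown chain inoperative [AND]: Main shutdown valve failed=occurs, #3 vent valve is inoperative=occurs → all inputs occur → occurs.
Vent line unavailable [OR]: Lower block valve is down=occurs, B relief valve malfunctions=occurs → at least one input occurs → occurs.
HIPPS stage fails [OR]: Primary actuator faulted=occurs, Lower control valve fails=not → at least one input occurs → occurs.
Control loop down [AND]: #2 PLC fails=not, HIPPS stage fails=occurs → not all inputs occur → does not occur.
Relief train 2 inoperative [OR]: Shutdown chain inoperative=occurs, Vent line unavailable=occurs, Control loop down=not, #3 pressure transmitter 2 lost=occurs → at least one input occurs → occurs.
Pipeline overpressure [AND]: Block path lost=occurs, Relief train 2 inoperative=occurs, Primary HIPPS logic solver 2 malfunctions=occurs → all inputs occur → occurs.

Yes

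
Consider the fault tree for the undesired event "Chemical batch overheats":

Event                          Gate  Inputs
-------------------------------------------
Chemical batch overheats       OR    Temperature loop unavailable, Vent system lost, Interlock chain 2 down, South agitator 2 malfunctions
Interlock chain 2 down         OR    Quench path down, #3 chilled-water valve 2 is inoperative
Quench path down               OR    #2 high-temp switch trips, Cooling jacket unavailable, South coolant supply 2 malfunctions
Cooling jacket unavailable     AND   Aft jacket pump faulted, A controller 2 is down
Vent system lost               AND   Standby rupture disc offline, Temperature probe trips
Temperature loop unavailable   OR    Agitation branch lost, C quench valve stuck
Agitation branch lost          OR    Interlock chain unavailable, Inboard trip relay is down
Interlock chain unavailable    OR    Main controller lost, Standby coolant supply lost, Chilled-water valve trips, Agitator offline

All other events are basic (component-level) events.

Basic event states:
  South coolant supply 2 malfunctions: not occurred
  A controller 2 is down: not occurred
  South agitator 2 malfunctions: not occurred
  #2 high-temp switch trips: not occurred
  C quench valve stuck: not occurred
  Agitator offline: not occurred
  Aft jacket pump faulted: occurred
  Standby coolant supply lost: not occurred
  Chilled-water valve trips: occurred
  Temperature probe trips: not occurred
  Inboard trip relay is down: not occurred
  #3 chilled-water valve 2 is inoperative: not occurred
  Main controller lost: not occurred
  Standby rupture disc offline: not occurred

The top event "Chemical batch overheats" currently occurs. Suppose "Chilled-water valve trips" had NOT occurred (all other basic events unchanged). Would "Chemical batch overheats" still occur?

Counterfactual: set "Chilled-water valve trips" to not occurred.
Interlock chain unavailable [OR]: Main controller lost=not, Standby coolant supply lost=not, Chilled-water valve trips=not, Agitator offline=not → no input occurs → does not occur.
Agitation branch lost [OR]: Interlock chain unavailable=not, Inboard trip relay is down=not → no input occurs → does not occur.
Temperature loop unavailable [OR]: Agitation branch lost=not, C quench valve stuck=not → no input occurs → does not occur.
Vent system lost [AND]: Standby rupture disc offline=not, Temperature probe trips=not → not all inputs occur → does not occur.
Cooling jacket unavailable [AND]: Aft jacket pump faulted=occurs, A controller 2 is down=not → not all inputs occur → does not occur.
Quench path down [OR]: #2 high-temp switch trips=not, Cooling jacket unavailable=not, South coolant supply 2 malfunctions=not → no input occurs → does not occur.
Interlock chain 2 down [OR]: Quench path down=not, #3 chilled-water valve 2 is inoperative=not → no input occurs → does not occur.
Chemical batch overheats [OR]: Temperature loop unavailable=not, Vent system lost=not, Interlock chain 2 down=not, South agitator 2 malfunctions=not → no input occurs → does not occur.

No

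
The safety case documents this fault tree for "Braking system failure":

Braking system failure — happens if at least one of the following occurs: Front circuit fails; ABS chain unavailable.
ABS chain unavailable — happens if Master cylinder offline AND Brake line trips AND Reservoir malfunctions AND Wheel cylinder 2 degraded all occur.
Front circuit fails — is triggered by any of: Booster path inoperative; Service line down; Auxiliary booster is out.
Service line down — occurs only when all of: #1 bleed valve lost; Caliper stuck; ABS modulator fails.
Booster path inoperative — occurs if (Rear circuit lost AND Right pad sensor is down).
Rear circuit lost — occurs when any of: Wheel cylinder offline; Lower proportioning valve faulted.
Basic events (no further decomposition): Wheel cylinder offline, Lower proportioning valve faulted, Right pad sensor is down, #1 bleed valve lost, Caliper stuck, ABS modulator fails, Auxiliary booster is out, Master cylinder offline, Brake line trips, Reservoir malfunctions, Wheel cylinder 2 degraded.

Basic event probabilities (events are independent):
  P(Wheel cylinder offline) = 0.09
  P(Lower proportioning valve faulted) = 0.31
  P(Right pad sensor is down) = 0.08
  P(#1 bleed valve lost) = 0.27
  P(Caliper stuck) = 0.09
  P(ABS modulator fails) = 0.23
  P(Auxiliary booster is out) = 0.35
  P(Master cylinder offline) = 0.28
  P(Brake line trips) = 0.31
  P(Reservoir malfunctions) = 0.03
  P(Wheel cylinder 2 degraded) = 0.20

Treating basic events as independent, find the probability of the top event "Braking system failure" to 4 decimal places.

0.3732

P(Rear circuit lost) [OR] = 1 − (1−0.09) × (1−0.31) = 0.372100
P(Booster path inoperative) [AND] = 0.372100 × 0.08 = 0.029768
P(Service line down) [AND] = 0.27 × 0.09 × 0.23 = 0.005589
P(Front circuit fails) [OR] = 1 − (1−0.029768) × (1−0.005589) × (1−0.35) = 0.372874
P(ABS chain unavailable) [AND] = 0.28 × 0.31 × 0.03 × 0.20 = 0.000521
P(Braking system failure) [OR] = 1 − (1−0.372874) × (1−0.000521) = 0.373201
Rounded to 4 decimal places: P(Braking system failure) ≈ 0.3732.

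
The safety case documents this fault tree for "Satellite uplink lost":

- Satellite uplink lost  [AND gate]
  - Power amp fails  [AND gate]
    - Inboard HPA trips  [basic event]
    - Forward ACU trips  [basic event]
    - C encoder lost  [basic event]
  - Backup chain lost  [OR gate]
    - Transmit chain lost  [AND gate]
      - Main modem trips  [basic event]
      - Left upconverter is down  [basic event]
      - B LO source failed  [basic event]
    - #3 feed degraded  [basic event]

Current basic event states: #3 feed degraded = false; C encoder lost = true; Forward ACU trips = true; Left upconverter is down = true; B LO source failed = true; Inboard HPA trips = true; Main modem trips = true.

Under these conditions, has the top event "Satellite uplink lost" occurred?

Yes

Power amp fails [AND]: Inboard HPA trips=occurs, Forward ACU trips=occurs, C encoder lost=occurs → all inputs occur → occurs.
Transmit chain lost [AND]: Main modem trips=occurs, Left upconverter is down=occurs, B LO source failed=occurs → all inputs occur → occurs.
Backup chain lost [OR]: Transmit chain lost=occurs, #3 feed degraded=not → at least one input occurs → occurs.
Satellite uplink lost [AND]: Power amp fails=occurs, Backup chain lost=occurs → all inputs occur → occurs.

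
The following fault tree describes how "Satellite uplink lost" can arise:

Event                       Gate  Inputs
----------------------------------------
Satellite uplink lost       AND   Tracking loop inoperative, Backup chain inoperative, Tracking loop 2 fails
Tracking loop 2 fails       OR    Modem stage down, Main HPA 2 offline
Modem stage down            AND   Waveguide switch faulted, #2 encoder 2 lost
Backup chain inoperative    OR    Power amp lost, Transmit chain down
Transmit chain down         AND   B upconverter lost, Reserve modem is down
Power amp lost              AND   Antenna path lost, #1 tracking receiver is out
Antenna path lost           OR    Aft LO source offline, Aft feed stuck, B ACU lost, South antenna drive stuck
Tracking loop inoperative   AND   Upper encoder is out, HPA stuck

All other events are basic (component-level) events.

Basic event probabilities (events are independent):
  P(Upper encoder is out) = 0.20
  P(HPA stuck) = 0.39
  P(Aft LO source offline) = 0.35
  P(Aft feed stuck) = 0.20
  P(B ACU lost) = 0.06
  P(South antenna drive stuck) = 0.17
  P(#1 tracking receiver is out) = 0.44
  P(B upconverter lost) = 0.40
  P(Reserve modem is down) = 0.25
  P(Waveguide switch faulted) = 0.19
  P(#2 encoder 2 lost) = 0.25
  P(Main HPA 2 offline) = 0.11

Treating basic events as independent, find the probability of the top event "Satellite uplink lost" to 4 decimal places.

0.0040

P(Tracking loop inoperative) [AND] = 0.20 × 0.39 = 0.078000
P(Antenna path lost) [OR] = 1 − (1−0.35) × (1−0.20) × (1−0.06) × (1−0.17) = 0.594296
P(Power amp lost) [AND] = 0.594296 × 0.44 = 0.261490
P(Transmit chain down) [AND] = 0.40 × 0.25 = 0.100000
P(Backup chain inoperative) [OR] = 1 − (1−0.261490) × (1−0.100000) = 0.335341
P(Modem stage down) [AND] = 0.19 × 0.25 = 0.047500
P(Tracking loop 2 fails) [OR] = 1 − (1−0.047500) × (1−0.11) = 0.152275
P(Satellite uplink lost) [AND] = 0.078000 × 0.335341 × 0.152275 = 0.003983
Rounded to 4 decimal places: P(Satellite uplink lost) ≈ 0.0040.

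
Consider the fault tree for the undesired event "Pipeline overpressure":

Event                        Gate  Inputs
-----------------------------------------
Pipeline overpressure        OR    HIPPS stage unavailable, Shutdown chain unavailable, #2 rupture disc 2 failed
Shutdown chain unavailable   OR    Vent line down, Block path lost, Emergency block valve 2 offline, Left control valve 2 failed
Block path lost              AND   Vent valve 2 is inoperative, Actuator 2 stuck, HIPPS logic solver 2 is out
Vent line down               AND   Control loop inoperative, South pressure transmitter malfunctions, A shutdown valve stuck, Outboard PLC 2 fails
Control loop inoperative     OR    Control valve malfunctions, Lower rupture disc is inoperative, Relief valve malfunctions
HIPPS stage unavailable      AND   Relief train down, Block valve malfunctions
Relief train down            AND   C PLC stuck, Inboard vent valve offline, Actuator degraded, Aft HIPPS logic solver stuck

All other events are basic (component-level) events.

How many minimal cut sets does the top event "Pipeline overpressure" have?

8

Relief train down [AND]: one cut set from each child combined → 1 × 1 × 1 × 1 = 1 cut set(s).
HIPPS stage unavailable [AND]: one cut set from each child combined → 1 × 1 = 1 cut set(s).
Control loop inoperative [OR]: union of children's cut sets → 3 cut set(s).
Vent line down [AND]: one cut set from each child combined → 3 × 1 × 1 × 1 = 3 cut set(s).
Block path lost [AND]: one cut set from each child combined → 1 × 1 × 1 = 1 cut set(s).
Shutdown chain unavailable [OR]: union of children's cut sets → 6 cut set(s).
Pipeline overpressure [OR]: union of children's cut sets → 8 cut set(s).
Minimal cut sets: {Actuator degraded, Aft HIPPS logic solver stuck, Block valve malfunctions, C PLC stuck, Inboard vent valve offline}; {A shutdown valve stuck, Control valve malfunctions, Outboard PLC 2 fails, South pressure transmitter malfunctions}; {A shutdown valve stuck, Lower rupture disc is inoperative, Outboard PLC 2 fails, South pressure transmitter malfunctions}; {A shutdown valve stuck, Outboard PLC 2 fails, Relief valve malfunctions, South pressure transmitter malfunctions}; {Actuator 2 stuck, HIPPS logic solver 2 is out, Vent valve 2 is inoperative}; {Emergency block valve 2 offline}; {Left control valve 2 failed}; {#2 rupture disc 2 failed}.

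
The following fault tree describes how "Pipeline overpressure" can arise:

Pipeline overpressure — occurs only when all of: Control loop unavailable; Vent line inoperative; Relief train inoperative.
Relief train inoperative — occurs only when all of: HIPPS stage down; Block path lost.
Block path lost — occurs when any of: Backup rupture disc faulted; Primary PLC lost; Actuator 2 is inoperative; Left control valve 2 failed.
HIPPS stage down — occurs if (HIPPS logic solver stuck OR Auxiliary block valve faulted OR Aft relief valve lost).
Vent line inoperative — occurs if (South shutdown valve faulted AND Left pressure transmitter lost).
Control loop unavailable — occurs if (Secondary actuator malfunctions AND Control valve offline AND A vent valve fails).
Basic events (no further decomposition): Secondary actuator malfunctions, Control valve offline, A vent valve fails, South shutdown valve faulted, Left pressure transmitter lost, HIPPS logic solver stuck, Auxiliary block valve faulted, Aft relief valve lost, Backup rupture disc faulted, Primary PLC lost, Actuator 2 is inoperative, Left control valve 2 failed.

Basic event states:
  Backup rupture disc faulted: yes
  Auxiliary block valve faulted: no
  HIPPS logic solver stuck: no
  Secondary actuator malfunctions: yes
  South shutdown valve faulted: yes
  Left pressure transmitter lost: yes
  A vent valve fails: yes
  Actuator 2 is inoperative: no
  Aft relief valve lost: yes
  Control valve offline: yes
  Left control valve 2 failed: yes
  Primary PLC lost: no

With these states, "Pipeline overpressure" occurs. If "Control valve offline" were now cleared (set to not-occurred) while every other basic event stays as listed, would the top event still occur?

No

Counterfactual: set "Control valve offline" to not occurred.
Control loop unavailable [AND]: Secondary actuator malfunctions=occurs, Control valve offline=not, A vent valve fails=occurs → not all inputs occur → does not occur.
Vent line inoperative [AND]: South shutdown valve faulted=occurs, Left pressure transmitter lost=occurs → all inputs occur → occurs.
HIPPS stage down [OR]: HIPPS logic solver stuck=not, Auxiliary block valve faulted=not, Aft relief valve lost=occurs → at least one input occurs → occurs.
Block path lost [OR]: Backup rupture disc faulted=occurs, Primary PLC lost=not, Actuator 2 is inoperative=not, Left control valve 2 failed=occurs → at least one input occurs → occurs.
Relief train inoperative [AND]: HIPPS stage down=occurs, Block path lost=occurs → all inputs occur → occurs.
Pipeline overpressure [AND]: Control loop unavailable=not, Vent line inoperative=occurs, Relief train inoperative=occurs → not all inputs occur → does not occur.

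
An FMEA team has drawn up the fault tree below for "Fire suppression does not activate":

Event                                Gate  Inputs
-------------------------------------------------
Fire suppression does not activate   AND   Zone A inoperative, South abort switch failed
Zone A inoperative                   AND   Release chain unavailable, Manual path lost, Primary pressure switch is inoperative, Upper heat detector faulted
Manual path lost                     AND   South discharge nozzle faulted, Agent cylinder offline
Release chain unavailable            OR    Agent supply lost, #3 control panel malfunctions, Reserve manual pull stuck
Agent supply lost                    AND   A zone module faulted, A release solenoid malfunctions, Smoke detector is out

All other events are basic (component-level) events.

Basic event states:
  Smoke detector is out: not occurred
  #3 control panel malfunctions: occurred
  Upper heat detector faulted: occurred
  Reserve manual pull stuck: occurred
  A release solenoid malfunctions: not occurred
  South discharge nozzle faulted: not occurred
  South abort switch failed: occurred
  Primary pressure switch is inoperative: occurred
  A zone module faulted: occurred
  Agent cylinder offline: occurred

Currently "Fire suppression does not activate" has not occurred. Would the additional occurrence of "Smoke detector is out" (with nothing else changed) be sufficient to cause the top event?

Counterfactual: set "Smoke detector is out" to occurred.
Agent supply lost [AND]: A zone module faulted=occurs, A release solenoid malfunctions=not, Smoke detector is out=occurs → not all inputs occur → does not occur.
Release chain unavailable [OR]: Agent supply lost=not, #3 control panel malfunctions=occurs, Reserve manual pull stuck=occurs → at least one input occurs → occurs.
Manual path lost [AND]: South discharge nozzle faulted=not, Agent cylinder offline=occurs → not all inputs occur → does not occur.
Zone A inoperative [AND]: Release chain unavailable=occurs, Manual path lost=not, Primary pressure switch is inoperative=occurs, Upper heat detector faulted=occurs → not all inputs occur → does not occur.
Fire suppression does not activate [AND]: Zone A inoperative=not, South abort switch failed=occurs → not all inputs occur → does not occur.

No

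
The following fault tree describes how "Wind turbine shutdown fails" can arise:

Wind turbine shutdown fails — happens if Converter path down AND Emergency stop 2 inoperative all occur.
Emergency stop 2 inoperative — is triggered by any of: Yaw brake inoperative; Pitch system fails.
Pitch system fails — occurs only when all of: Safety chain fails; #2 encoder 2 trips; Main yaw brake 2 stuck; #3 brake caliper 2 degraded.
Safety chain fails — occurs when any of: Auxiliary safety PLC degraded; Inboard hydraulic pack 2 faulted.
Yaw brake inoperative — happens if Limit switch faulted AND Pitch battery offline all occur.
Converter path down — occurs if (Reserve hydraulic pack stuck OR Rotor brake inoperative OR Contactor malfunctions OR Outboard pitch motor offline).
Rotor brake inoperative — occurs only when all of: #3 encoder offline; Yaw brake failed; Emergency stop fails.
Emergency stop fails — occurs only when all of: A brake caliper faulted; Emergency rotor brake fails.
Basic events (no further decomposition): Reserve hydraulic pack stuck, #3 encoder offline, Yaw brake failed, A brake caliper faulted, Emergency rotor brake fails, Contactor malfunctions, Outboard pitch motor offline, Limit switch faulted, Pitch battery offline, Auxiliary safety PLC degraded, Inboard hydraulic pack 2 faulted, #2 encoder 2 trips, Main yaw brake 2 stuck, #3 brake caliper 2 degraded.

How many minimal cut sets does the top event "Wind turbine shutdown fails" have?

Emergency stop fails [AND]: one cut set from each child combined → 1 × 1 = 1 cut set(s).
Rotor brake inoperative [AND]: one cut set from each child combined → 1 × 1 × 1 = 1 cut set(s).
Converter path down [OR]: union of children's cut sets → 4 cut set(s).
Yaw brake inoperative [AND]: one cut set from each child combined → 1 × 1 = 1 cut set(s).
Safety chain fails [OR]: union of children's cut sets → 2 cut set(s).
Pitch system fails [AND]: one cut set from each child combined → 2 × 1 × 1 × 1 = 2 cut set(s).
Emergency stop 2 inoperative [OR]: union of children's cut sets → 3 cut set(s).
Wind turbine shutdown fails [AND]: one cut set from each child combined → 4 × 3 = 12 cut set(s).

12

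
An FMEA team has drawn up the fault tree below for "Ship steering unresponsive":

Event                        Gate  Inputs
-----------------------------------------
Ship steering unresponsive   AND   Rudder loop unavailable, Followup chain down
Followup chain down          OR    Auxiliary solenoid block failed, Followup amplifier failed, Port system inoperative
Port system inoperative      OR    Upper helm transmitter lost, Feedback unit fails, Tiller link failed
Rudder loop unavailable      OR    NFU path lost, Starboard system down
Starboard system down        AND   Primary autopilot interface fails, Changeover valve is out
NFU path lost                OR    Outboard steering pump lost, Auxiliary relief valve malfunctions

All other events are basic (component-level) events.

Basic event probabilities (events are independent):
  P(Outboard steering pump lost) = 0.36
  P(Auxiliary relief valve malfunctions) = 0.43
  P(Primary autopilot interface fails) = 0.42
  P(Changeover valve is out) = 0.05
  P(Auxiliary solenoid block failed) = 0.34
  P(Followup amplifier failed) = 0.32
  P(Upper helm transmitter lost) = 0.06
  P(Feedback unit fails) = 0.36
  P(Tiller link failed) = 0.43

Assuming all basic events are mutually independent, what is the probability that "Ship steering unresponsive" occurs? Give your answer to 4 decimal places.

P(NFU path lost) [OR] = 1 − (1−0.36) × (1−0.43) = 0.635200
P(Starboard system down) [AND] = 0.42 × 0.05 = 0.021000
P(Rudder loop unavailable) [OR] = 1 − (1−0.635200) × (1−0.021000) = 0.642861
P(Port system inoperative) [OR] = 1 − (1−0.06) × (1−0.36) × (1−0.43) = 0.657088
P(Followup chain down) [OR] = 1 − (1−0.34) × (1−0.32) × (1−0.657088) = 0.846101
P(Ship steering unresponsive) [AND] = 0.642861 × 0.846101 = 0.543925
Rounded to 4 decimal places: P(Ship steering unresponsive) ≈ 0.5439.

0.5439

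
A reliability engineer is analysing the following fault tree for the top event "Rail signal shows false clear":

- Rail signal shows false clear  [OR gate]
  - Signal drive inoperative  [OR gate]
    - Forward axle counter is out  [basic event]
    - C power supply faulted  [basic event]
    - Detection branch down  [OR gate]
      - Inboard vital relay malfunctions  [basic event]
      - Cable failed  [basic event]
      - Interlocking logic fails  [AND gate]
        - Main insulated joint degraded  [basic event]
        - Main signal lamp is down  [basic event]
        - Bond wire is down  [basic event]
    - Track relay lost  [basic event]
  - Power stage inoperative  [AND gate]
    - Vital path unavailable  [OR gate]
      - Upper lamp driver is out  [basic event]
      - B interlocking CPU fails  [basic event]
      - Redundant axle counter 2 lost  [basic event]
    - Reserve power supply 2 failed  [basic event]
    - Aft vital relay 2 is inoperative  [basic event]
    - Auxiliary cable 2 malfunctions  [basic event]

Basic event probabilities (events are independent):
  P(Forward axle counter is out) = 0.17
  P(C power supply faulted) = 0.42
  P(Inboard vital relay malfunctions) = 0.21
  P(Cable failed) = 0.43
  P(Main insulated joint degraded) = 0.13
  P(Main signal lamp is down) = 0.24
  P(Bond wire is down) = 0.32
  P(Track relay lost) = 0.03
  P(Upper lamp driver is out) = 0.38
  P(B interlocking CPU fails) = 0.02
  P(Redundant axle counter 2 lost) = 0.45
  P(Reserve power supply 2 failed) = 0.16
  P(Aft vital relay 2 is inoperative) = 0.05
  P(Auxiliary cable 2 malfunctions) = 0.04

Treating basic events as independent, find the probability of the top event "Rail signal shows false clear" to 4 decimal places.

0.7919

P(Interlocking logic fails) [AND] = 0.13 × 0.24 × 0.32 = 0.009984
P(Detection branch down) [OR] = 1 − (1−0.21) × (1−0.43) × (1−0.009984) = 0.554196
P(Signal drive inoperative) [OR] = 1 − (1−0.17) × (1−0.42) × (1−0.554196) × (1−0.03) = 0.791828
P(Vital path unavailable) [OR] = 1 − (1−0.38) × (1−0.02) × (1−0.45) = 0.665820
P(Power stage inoperative) [AND] = 0.665820 × 0.16 × 0.05 × 0.04 = 0.000213
P(Rail signal shows false clear) [OR] = 1 − (1−0.791828) × (1−0.000213) = 0.791872
Rounded to 4 decimal places: P(Rail signal shows false clear) ≈ 0.7919.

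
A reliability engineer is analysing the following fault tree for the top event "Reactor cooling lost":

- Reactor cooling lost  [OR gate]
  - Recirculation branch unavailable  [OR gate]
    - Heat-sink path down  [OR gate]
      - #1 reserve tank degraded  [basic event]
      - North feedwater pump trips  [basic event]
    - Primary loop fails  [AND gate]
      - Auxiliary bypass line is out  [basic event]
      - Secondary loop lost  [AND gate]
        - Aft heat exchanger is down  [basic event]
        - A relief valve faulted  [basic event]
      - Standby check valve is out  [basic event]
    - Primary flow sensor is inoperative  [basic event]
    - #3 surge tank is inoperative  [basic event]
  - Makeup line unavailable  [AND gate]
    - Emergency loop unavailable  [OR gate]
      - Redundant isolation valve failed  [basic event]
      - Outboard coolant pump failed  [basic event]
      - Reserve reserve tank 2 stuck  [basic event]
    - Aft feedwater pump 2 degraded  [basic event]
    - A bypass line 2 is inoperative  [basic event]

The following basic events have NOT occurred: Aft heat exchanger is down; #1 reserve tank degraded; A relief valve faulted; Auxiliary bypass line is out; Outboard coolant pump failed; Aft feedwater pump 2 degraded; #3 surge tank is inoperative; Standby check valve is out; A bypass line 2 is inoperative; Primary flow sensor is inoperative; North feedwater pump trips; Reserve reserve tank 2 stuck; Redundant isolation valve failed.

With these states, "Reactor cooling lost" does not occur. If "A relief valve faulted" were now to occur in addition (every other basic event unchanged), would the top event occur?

No

Counterfactual: set "A relief valve faulted" to occurred.
Heat-sink path down [OR]: #1 reserve tank degraded=not, North feedwater pump trips=not → no input occurs → does not occur.
Secondary loop lost [AND]: Aft heat exchanger is down=not, A relief valve faulted=occurs → not all inputs occur → does not occur.
Primary loop fails [AND]: Auxiliary bypass line is out=not, Secondary loop lost=not, Standby check valve is out=not → not all inputs occur → does not occur.
Recirculation branch unavailable [OR]: Heat-sink path down=not, Primary loop fails=not, Primary flow sensor is inoperative=not, #3 surge tank is inoperative=not → no input occurs → does not occur.
Emergency loop unavailable [OR]: Redundant isolation valve failed=not, Outboard coolant pump failed=not, Reserve reserve tank 2 stuck=not → no input occurs → does not occur.
Makeup line unavailable [AND]: Emergency loop unavailable=not, Aft feedwater pump 2 degraded=not, A bypass line 2 is inoperative=not → not all inputs occur → does not occur.
Reactor cooling lost [OR]: Recirculation branch unavailable=not, Makeup line unavailable=not → no input occurs → does not occur.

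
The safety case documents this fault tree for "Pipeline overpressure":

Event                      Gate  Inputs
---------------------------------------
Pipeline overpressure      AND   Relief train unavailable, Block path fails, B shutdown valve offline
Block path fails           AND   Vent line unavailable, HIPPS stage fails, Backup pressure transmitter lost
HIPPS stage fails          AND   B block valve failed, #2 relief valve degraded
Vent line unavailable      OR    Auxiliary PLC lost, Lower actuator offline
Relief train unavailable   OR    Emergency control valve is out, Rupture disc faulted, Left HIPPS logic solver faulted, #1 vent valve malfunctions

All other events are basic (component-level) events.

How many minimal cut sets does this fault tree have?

Relief train unavailable [OR]: union of children's cut sets → 4 cut set(s).
Vent line unavailable [OR]: union of children's cut sets → 2 cut set(s).
HIPPS stage fails [AND]: one cut set from each child combined → 1 × 1 = 1 cut set(s).
Block path fails [AND]: one cut set from each child combined → 2 × 1 × 1 = 2 cut set(s).
Pipeline overpressure [AND]: one cut set from each child combined → 4 × 2 × 1 = 8 cut set(s).
Minimal cut sets: {#2 relief valve degraded, Auxiliary PLC lost, B block valve failed, B shutdown valve offline, Backup pressure transmitter lost, Emergency control valve is out}; {#2 relief valve degraded, B block valve failed, B shutdown valve offline, Backup pressure transmitter lost, Emergency control valve is out, Lower actuator offline}; {#2 relief valve degraded, Auxiliary PLC lost, B block valve failed, B shutdown valve offline, Backup pressure transmitter lost, Rupture disc faulted}; {#2 relief valve degraded, B block valve failed, B shutdown valve offline, Backup pressure transmitter lost, Lower actuator offline, Rupture disc faulted}; {#2 relief valve degraded, Auxiliary PLC lost, B block valve failed, B shutdown valve offline, Backup pressure transmitter lost, Left HIPPS logic solver faulted}; {#2 relief valve degraded, B block valve failed, B shutdown valve offline, Backup pressure transmitter lost, Left HIPPS logic solver faulted, Lower actuator offline}; {#1 vent valve malfunctions, #2 relief valve degraded, Auxiliary PLC lost, B block valve failed, B shutdown valve offline, Backup pressure transmitter lost}; {#1 vent valve malfunctions, #2 relief valve degraded, B block valve failed, B shutdown valve offline, Backup pressure transmitter lost, Lower actuator offline}.

8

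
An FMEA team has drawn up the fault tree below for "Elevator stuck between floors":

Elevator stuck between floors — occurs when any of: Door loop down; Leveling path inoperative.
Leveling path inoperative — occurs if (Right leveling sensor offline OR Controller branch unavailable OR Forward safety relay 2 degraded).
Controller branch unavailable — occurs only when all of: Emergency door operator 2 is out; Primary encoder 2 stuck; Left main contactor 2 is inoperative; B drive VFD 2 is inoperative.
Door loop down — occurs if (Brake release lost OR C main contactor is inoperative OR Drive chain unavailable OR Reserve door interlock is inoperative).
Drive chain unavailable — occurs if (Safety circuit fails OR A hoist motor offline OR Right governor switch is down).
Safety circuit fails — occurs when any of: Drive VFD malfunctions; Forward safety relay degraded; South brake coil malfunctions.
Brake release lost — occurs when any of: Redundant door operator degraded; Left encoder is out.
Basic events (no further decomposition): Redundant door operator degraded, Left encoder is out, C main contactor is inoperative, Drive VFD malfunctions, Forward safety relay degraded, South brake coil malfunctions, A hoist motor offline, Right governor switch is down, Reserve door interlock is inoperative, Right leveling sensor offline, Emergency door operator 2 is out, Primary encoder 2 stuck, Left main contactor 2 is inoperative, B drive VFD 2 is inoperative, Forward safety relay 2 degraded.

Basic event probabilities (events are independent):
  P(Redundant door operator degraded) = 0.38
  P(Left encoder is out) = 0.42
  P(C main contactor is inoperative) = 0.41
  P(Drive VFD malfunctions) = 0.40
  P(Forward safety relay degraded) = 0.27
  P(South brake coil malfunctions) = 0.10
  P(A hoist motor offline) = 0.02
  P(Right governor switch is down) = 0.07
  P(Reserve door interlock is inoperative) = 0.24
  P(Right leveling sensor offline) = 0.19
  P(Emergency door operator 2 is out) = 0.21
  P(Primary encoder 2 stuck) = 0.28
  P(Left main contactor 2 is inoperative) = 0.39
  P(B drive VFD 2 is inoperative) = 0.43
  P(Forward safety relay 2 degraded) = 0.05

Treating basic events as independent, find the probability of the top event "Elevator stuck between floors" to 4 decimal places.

0.9559

P(Brake release lost) [OR] = 1 − (1−0.38) × (1−0.42) = 0.640400
P(Safety circuit fails) [OR] = 1 − (1−0.40) × (1−0.27) × (1−0.10) = 0.605800
P(Drive chain unavailable) [OR] = 1 − (1−0.605800) × (1−0.02) × (1−0.07) = 0.640726
P(Door loop down) [OR] = 1 − (1−0.640400) × (1−0.41) × (1−0.640726) × (1−0.24) = 0.942069
P(Controller branch unavailable) [AND] = 0.21 × 0.28 × 0.39 × 0.43 = 0.009861
P(Leveling path inoperative) [OR] = 1 − (1−0.19) × (1−0.009861) × (1−0.05) = 0.238088
P(Elevator stuck between floors) [OR] = 1 − (1−0.942069) × (1−0.238088) = 0.955862
Rounded to 4 decimal places: P(Elevator stuck between floors) ≈ 0.9559.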